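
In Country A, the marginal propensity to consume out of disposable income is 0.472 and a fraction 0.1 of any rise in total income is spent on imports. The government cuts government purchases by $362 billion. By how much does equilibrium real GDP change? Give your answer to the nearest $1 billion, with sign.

Expenditure multiplier = 1/(1 − c + m) = 1/(1 − 0.472 + 0.1) = 1/0.628 ≈ 1.592.
ΔY = k × ΔG = (−$362 billion) / 0.628 ≈ −$576 billion.

−$576 billion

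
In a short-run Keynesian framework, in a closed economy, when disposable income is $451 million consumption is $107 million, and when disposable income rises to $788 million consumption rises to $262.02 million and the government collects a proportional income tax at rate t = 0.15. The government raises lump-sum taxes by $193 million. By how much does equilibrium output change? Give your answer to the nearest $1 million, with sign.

MPC = ΔC/ΔYd = (262.02 − 107)/(788 − 451) = 155.02/337 = 0.46.
A lump-sum tax change of +$193 million shifts disposable income by −$193 million; first-round consumption changes by −c × ΔT = −0.46 × (+$193 million) = −$88.78 million.
Expenditure multiplier = 1/(1 − c(1−t)) = 1/(1 − 0.46×0.85) = 1/0.609 ≈ 1.642.
The tax multiplier is −c × k ≈ −0.755, so ΔY = k × (−c·ΔT) = (−$88.78 million) / 0.609 ≈ −$146 million.

−$146 million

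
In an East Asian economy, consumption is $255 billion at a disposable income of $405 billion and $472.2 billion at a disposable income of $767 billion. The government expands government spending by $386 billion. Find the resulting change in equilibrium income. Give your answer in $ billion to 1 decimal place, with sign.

+$965.0 billion

MPC = ΔC/ΔYd = (472.2 − 255)/(767 − 405) = 217.2/362 = 0.6.
Spending multiplier = 1/(1 − MPC) = 1/(1 − 0.6) = 1/0.4 = 2.5.
ΔY = k × ΔG = (+$386 billion) / 0.4 = +$965 billion.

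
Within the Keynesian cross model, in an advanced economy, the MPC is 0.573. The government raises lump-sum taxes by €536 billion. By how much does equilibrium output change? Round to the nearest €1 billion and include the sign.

−€719 billion

A lump-sum tax change of +€536 billion shifts disposable income by −€536 billion; first-round consumption changes by −c × ΔT = −0.573 × (+€536 billion) = −€307.128 billion.
Expenditure multiplier = 1/(1 − MPC) = 1/(1 − 0.573) = 1/0.427 ≈ 2.342.
The tax multiplier is −c × k ≈ −1.342, so ΔY = k × (−c·ΔT) = (−€307.128 billion) / 0.427 ≈ −€719 billion.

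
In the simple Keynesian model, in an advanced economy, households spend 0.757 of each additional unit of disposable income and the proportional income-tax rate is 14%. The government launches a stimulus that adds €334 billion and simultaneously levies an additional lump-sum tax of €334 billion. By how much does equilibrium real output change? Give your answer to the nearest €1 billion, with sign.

Expenditure multiplier = 1/(1 − c(1−t)) = 1/(1 − 0.757×0.86) = 1/0.34898 ≈ 2.865.
ΔG contributes k·ΔG = (+€334 billion) / 0.34898 ≈ +€957.1 billion.
ΔT of +€334 billion changes first-round spending by −c·ΔT = −€252.838 billion, contributing k·(−c·ΔT) = (−€252.838 billion) / 0.34898 ≈ −€724.5 billion.
Net ΔY = k(ΔG − c·ΔT) = (+€81.162 billion) / 0.34898 ≈ +€233 billion.

+€233 billion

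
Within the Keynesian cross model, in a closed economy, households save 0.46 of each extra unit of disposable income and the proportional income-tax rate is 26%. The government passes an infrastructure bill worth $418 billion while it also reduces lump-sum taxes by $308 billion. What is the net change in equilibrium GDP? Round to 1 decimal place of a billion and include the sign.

MPC = 1 − MPS = 1 − 0.46 = 0.54.
Expenditure multiplier = 1/(1 − c(1−t)) = 1/(1 − 0.54×0.74) = 1/0.6004 ≈ 1.666.
ΔG contributes k·ΔG = (+$418 billion) / 0.6004 ≈ +$696.2 billion.
ΔT of −$308 billion changes first-round spending by −c·ΔT = +$166.32 billion, contributing k·(−c·ΔT) = (+$166.32 billion) / 0.6004 ≈ +$277 billion.
Net ΔY = k(ΔG − c·ΔT) = (+$584.32 billion) / 0.6004 ≈ +$973.2 billion.

+$973.2 billion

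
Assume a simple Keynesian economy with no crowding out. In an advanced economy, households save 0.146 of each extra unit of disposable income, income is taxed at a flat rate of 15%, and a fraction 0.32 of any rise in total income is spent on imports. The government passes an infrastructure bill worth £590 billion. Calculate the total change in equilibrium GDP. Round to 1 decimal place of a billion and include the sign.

+£993.1 billion

MPC = 1 − MPS = 1 − 0.146 = 0.854.
Government-spending multiplier = 1/(1 − c(1−t) + m) = 1/(1 − 0.854×0.85 + 0.32) = 1/0.5941 ≈ 1.683.
ΔY = k × ΔG = (+£590 billion) / 0.5941 ≈ +£993.1 billion.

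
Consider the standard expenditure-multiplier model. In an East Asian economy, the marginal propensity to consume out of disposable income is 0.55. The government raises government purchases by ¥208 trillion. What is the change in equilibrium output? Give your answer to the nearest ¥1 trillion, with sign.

+¥462 trillion

Expenditure multiplier = 1/(1 − MPC) = 1/(1 − 0.55) = 1/0.45 ≈ 2.222.
ΔY = k × ΔG = (+¥208 trillion) / 0.45 ≈ +¥462 trillion.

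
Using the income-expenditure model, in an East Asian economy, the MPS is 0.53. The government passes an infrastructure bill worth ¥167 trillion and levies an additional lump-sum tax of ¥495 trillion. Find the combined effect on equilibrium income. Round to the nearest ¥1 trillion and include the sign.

−¥124 trillion

MPC = 1 − MPS = 1 − 0.53 = 0.47.
Expenditure multiplier = 1/(1 − MPC) = 1/(1 − 0.47) = 1/0.53 ≈ 1.887.
ΔG contributes k·ΔG = (+¥167 trillion) / 0.53 ≈ +¥315.1 trillion.
ΔT of +¥495 trillion changes first-round spending by −c·ΔT = −¥232.65 trillion, contributing k·(−c·ΔT) = (−¥232.65 trillion) / 0.53 ≈ −¥439 trillion.
Net ΔY = k(ΔG − c·ΔT) = (−¥65.65 trillion) / 0.53 ≈ −¥124 trillion.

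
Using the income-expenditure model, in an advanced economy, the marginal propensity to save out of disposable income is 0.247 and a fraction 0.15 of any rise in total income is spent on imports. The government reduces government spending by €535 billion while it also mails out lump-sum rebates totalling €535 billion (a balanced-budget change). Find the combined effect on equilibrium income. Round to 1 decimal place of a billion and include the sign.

MPC = 1 − MPS = 1 − 0.247 = 0.753.
Expenditure multiplier = 1/(1 − c + m) = 1/(1 − 0.753 + 0.15) = 1/0.397 ≈ 2.519.
ΔG contributes k·ΔG = (−€535 billion) / 0.397 ≈ −€1,347.6 billion.
ΔT of −€535 billion changes first-round spending by −c·ΔT = +€402.855 billion, contributing k·(−c·ΔT) = (+€402.855 billion) / 0.397 ≈ +€1,014.7 billion.
Net ΔY = k(ΔG − c·ΔT) = (−€132.145 billion) / 0.397 ≈ −€332.9 billion.

−€332.9 billion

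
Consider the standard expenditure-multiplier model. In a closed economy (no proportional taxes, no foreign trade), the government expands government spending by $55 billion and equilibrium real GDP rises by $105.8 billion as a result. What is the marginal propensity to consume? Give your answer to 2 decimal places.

0.48

Implied spending multiplier k = ΔY/ΔG = 105.8/55 ≈ 1.9236.
Since k = 1/(1 − MPC), MPC = 1 − 1/k = 1 − ΔG/ΔY = 1 − 55/105.8 ≈ 0.48.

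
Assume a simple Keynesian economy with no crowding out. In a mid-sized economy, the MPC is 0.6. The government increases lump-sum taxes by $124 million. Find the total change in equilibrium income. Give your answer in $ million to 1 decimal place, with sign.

−$186.0 million

A lump-sum tax change of +$124 million shifts disposable income by −$124 million; first-round consumption changes by −c × ΔT = −0.6 × (+$124 million) = −$74.4 million.
Expenditure multiplier = 1/(1 − MPC) = 1/(1 − 0.6) = 1/0.4 = 2.5.
The tax multiplier is −c × k = −1.5, so ΔY = k × (−c·ΔT) = (−$74.4 million) / 0.4 = −$186 million.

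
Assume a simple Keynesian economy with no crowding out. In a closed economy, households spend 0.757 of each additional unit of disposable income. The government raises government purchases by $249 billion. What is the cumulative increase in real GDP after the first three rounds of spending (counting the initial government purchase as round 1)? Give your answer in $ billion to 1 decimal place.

Round 1 adds ΔG = $249 billion; each later round is MPC = 0.757 times the previous.
After 3 rounds: 249 + 188.493 + 142.689201 = ΔG·(1 − c^3)/(1 − c) = 249 × (1 − 0.433798093)/0.243 ≈ $580.2 billion.

$580.2 billion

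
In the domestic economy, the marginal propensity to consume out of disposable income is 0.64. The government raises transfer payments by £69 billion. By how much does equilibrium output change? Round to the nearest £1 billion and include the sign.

The transfer change shifts disposable income by +£69 billion, so first-round consumption changes by c·ΔTR = 0.64 × (+£69 billion) = +£44.16 billion.
Expenditure multiplier = 1/(1 − MPC) = 1/(1 − 0.64) = 1/0.36 ≈ 2.778.
The transfer multiplier is c × k ≈ 1.778, so ΔY = k × (c·ΔTR) = (+£44.16 billion) / 0.36 ≈ +£123 billion.

+£123 billion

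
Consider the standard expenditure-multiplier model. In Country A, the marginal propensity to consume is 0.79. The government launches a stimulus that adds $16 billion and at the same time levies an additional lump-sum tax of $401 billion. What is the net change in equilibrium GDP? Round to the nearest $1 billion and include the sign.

Expenditure multiplier = 1/(1 − MPC) = 1/(1 − 0.79) = 1/0.21 ≈ 4.762.
ΔG contributes k·ΔG = (+$16 billion) / 0.21 ≈ +$76.2 billion.
ΔT of +$401 billion changes first-round spending by −c·ΔT = −$316.79 billion, contributing k·(−c·ΔT) = (−$316.79 billion) / 0.21 ≈ −$1,508.5 billion.
Net ΔY = k(ΔG − c·ΔT) = (−$300.79 billion) / 0.21 ≈ −$1,432 billion.

−$1,432 billion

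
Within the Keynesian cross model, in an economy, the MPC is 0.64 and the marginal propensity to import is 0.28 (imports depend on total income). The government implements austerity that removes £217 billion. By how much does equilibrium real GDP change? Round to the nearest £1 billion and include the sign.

−£339 billion

Spending multiplier = 1/(1 − c + m) = 1/(1 − 0.64 + 0.28) = 1/0.64 ≈ 1.563.
ΔY = k × ΔG = (−£217 billion) / 0.64 ≈ −£339 billion.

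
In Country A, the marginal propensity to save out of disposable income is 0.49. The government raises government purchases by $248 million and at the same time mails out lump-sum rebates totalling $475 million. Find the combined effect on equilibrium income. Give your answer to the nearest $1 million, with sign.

+$1,001 million

MPC = 1 − MPS = 1 − 0.49 = 0.51.
Expenditure multiplier = 1/(1 − MPC) = 1/(1 − 0.51) = 1/0.49 ≈ 2.041.
ΔG contributes k·ΔG = (+$248 million) / 0.49 ≈ +$506.1 million.
ΔT of −$475 million changes first-round spending by −c·ΔT = +$242.25 million, contributing k·(−c·ΔT) = (+$242.25 million) / 0.49 ≈ +$494.4 million.
Net ΔY = k(ΔG − c·ΔT) = (+$490.25 million) / 0.49 ≈ +$1,001 million.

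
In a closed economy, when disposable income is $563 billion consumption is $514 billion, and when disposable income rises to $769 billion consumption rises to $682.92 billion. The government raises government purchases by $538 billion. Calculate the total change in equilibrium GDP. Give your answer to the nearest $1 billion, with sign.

MPC = ΔC/ΔYd = (682.92 − 514)/(769 − 563) = 168.92/206 = 0.82.
Expenditure multiplier = 1/(1 − MPC) = 1/(1 − 0.82) = 1/0.18 ≈ 5.556.
ΔY = k × ΔG = (+$538 billion) / 0.18 ≈ +$2,989 billion.

+$2,989 billion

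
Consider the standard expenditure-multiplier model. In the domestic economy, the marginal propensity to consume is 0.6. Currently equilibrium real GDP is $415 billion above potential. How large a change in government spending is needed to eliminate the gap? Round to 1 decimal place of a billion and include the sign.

−$166.0 billion

Spending multiplier = 1/(1 − MPC) = 1/(1 − 0.6) = 1/0.4 = 2.5.
Need ΔY = −$415 billion, so ΔG = ΔY/k = (−$415 billion) × 0.4 = −$166 billion.
The government should cut government spending by $166 billion.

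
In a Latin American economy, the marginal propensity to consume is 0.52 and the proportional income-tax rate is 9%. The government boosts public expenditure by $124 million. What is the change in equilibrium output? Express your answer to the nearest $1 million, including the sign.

+$235 million

Expenditure multiplier = 1/(1 − c(1−t)) = 1/(1 − 0.52×0.91) = 1/0.5268 ≈ 1.898.
ΔY = k × ΔG = (+$124 million) / 0.5268 ≈ +$235 million.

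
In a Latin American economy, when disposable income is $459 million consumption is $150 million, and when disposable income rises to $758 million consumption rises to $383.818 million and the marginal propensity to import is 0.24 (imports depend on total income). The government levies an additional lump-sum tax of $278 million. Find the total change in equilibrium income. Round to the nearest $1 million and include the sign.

−$475 million

MPC = ΔC/ΔYd = (383.818 − 150)/(758 − 459) = 233.818/299 = 0.782.
A lump-sum tax change of +$278 million shifts disposable income by −$278 million; first-round consumption changes by −c × ΔT = −0.782 × (+$278 million) = −$217.396 million.
Expenditure multiplier = 1/(1 − c + m) = 1/(1 − 0.782 + 0.24) = 1/0.458 ≈ 2.183.
The tax multiplier is −c × k ≈ −1.707, so ΔY = k × (−c·ΔT) = (−$217.396 million) / 0.458 ≈ −$475 million.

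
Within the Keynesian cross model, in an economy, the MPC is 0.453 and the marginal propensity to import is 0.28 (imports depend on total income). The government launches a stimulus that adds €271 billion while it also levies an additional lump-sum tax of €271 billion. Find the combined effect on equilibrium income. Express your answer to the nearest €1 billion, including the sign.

Expenditure multiplier = 1/(1 − c + m) = 1/(1 − 0.453 + 0.28) = 1/0.827 ≈ 1.209.
ΔG contributes k·ΔG = (+€271 billion) / 0.827 ≈ +€327.7 billion.
ΔT of +€271 billion changes first-round spending by −c·ΔT = −€122.763 billion, contributing k·(−c·ΔT) = (−€122.763 billion) / 0.827 ≈ −€148.4 billion.
Net ΔY = k(ΔG − c·ΔT) = (+€148.237 billion) / 0.827 ≈ +€179 billion.

+€179 billion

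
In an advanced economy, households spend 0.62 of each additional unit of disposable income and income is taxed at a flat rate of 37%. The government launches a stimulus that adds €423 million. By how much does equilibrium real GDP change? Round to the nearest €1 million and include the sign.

Government-spending multiplier = 1/(1 − c(1−t)) = 1/(1 − 0.62×0.63) = 1/0.6094 ≈ 1.641.
ΔY = k × ΔG = (+€423 million) / 0.6094 ≈ +€694 million.

+€694 million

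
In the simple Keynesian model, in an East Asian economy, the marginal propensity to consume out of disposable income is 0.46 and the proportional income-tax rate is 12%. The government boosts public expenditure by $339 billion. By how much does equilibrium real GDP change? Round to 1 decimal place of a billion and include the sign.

+$569.6 billion

Spending multiplier = 1/(1 − c(1−t)) = 1/(1 − 0.46×0.88) = 1/0.5952 ≈ 1.68.
ΔY = k × ΔG = (+$339 billion) / 0.5952 ≈ +$569.6 billion.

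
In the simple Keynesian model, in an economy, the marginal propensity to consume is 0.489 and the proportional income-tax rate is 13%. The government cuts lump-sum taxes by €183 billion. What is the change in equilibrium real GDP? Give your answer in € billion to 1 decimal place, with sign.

A lump-sum tax change of −€183 billion shifts disposable income by +€183 billion; first-round consumption changes by −c × ΔT = −0.489 × (−€183 billion) = +€89.487 billion.
Expenditure multiplier = 1/(1 − c(1−t)) = 1/(1 − 0.489×0.87) = 1/0.57457 ≈ 1.74.
The tax multiplier is −c × k ≈ −0.851, so ΔY = k × (−c·ΔT) = (+€89.487 billion) / 0.57457 ≈ +€155.7 billion.

+€155.7 billion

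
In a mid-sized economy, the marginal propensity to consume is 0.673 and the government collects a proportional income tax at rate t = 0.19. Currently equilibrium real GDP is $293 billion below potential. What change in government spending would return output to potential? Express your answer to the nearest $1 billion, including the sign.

+$133 billion

Spending multiplier = 1/(1 − c(1−t)) = 1/(1 − 0.673×0.81) = 1/0.45487 ≈ 2.198.
Need ΔY = +$293 billion, so ΔG = ΔY/k = (+$293 billion) × 0.45487 ≈ +$133 billion.
The government should increase government spending by $133 billion.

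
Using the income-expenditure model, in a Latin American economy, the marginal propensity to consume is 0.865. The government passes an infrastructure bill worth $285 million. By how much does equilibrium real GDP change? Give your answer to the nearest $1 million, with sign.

+$2,111 million

Expenditure multiplier = 1/(1 − MPC) = 1/(1 − 0.865) = 1/0.135 ≈ 7.407.
ΔY = k × ΔG = (+$285 million) / 0.135 ≈ +$2,111 million.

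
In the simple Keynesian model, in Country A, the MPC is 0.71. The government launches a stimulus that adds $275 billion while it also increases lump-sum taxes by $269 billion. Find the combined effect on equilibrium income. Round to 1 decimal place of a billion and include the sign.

+$289.7 billion

Expenditure multiplier = 1/(1 − MPC) = 1/(1 − 0.71) = 1/0.29 ≈ 3.448.
ΔG contributes k·ΔG = (+$275 billion) / 0.29 ≈ +$948.3 billion.
ΔT of +$269 billion changes first-round spending by −c·ΔT = −$190.99 billion, contributing k·(−c·ΔT) = (−$190.99 billion) / 0.29 ≈ −$658.6 billion.
Net ΔY = k(ΔG − c·ΔT) = (+$84.01 billion) / 0.29 ≈ +$289.7 billion.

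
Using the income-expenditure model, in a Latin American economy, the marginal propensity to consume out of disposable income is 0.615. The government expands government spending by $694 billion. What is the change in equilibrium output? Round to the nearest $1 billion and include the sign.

+$1,803 billion

Government-spending multiplier = 1/(1 − MPC) = 1/(1 − 0.615) = 1/0.385 ≈ 2.597.
ΔY = k × ΔG = (+$694 billion) / 0.385 ≈ +$1,803 billion.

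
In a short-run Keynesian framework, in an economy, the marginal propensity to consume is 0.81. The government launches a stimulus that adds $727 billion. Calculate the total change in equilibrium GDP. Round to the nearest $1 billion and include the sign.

Spending multiplier = 1/(1 − MPC) = 1/(1 − 0.81) = 1/0.19 ≈ 5.263.
ΔY = k × ΔG = (+$727 billion) / 0.19 ≈ +$3,826 billion.

+$3,826 billion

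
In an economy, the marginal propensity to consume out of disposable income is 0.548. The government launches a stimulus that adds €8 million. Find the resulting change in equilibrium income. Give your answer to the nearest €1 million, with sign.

+€18 million

Government-spending multiplier = 1/(1 − MPC) = 1/(1 − 0.548) = 1/0.452 ≈ 2.212.
ΔY = k × ΔG = (+€8 million) / 0.452 ≈ +€18 million.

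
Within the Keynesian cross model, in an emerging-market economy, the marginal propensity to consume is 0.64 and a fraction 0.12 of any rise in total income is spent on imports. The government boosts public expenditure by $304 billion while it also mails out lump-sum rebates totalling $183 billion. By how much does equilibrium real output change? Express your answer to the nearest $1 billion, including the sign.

Expenditure multiplier = 1/(1 − c + m) = 1/(1 − 0.64 + 0.12) = 1/0.48 ≈ 2.083.
ΔG contributes k·ΔG = (+$304 billion) / 0.48 ≈ +$633.3 billion.
ΔT of −$183 billion changes first-round spending by −c·ΔT = +$117.12 billion, contributing k·(−c·ΔT) = (+$117.12 billion) / 0.48 = +$244 billion.
Net ΔY = k(ΔG − c·ΔT) = (+$421.12 billion) / 0.48 ≈ +$877 billion.

+$877 billion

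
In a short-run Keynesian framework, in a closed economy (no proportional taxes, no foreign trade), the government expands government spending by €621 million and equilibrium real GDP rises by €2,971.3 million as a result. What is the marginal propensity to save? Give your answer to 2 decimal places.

Implied spending multiplier k = ΔY/ΔG = 2,971.3/621 ≈ 4.7847.
Since k = 1/(1 − MPC), MPC = 1 − 1/k = 1 − ΔG/ΔY = 1 − 621/2,971.3 ≈ 0.79.
MPS = 1 − MPC = 0.21.

0.21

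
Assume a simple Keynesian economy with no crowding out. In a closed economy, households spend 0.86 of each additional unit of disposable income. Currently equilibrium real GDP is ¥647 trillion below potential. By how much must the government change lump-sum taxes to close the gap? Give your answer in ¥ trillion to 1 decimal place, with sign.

−¥105.3 trillion

Spending multiplier = 1/(1 − MPC) = 1/(1 − 0.86) = 1/0.14 ≈ 7.143.
Tax multiplier = −c·k = −0.86/0.14 ≈ −6.143. Need ΔY = +¥647 trillion, so ΔT = ΔY/(−c·k) = −(+¥647 trillion) × 0.14 / 0.86 ≈ −¥105.3 trillion.
The government should cut lump-sum taxes by ¥105.3 trillion.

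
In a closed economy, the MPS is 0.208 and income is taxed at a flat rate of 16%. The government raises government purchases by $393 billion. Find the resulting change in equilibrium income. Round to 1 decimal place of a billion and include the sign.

MPC = 1 − MPS = 1 − 0.208 = 0.792.
Government-spending multiplier = 1/(1 − c(1−t)) = 1/(1 − 0.792×0.84) = 1/0.33472 ≈ 2.988.
ΔY = k × ΔG = (+$393 billion) / 0.33472 ≈ +$1,174.1 billion.

+$1,174.1 billion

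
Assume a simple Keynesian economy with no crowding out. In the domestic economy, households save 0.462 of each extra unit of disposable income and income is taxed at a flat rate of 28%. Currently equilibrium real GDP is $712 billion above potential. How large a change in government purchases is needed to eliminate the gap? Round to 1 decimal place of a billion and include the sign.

−$436.2 billion

MPC = 1 − MPS = 1 − 0.462 = 0.538.
Spending multiplier = 1/(1 − c(1−t)) = 1/(1 − 0.538×0.72) = 1/0.61264 ≈ 1.632.
Need ΔY = −$712 billion, so ΔG = ΔY/k = (−$712 billion) × 0.61264 ≈ −$436.2 billion.
The government should cut government purchases by $436.2 billion.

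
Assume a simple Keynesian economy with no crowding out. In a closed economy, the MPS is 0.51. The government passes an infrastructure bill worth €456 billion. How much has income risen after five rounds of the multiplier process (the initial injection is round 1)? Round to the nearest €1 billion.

€869 billion

MPC = 1 − MPS = 1 − 0.51 = 0.49.
Round 1 adds ΔG = €456 billion; each later round is MPC = 0.49 times the previous.
After 5 rounds: 456 + 223.44 + 109.4856 + 53.647944 + 26.28749256 = ΔG·(1 − c^5)/(1 − c) = 456 × (1 − 0.0282475249)/0.51 ≈ €869 billion.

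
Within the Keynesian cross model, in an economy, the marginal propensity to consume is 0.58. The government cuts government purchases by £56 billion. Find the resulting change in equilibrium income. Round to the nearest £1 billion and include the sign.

Spending multiplier = 1/(1 − MPC) = 1/(1 − 0.58) = 1/0.42 ≈ 2.381.
ΔY = k × ΔG = (−£56 billion) / 0.42 ≈ −£133 billion.

−£133 billion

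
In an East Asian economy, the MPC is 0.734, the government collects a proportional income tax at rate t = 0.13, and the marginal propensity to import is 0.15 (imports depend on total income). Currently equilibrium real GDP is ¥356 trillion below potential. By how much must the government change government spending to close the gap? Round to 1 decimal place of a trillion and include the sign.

+¥182.1 trillion

Spending multiplier = 1/(1 − c(1−t) + m) = 1/(1 − 0.734×0.87 + 0.15) = 1/0.51142 ≈ 1.955.
Need ΔY = +¥356 trillion, so ΔG = ΔY/k = (+¥356 trillion) × 0.51142 ≈ +¥182.1 trillion.
The government should increase government spending by ¥182.1 trillion.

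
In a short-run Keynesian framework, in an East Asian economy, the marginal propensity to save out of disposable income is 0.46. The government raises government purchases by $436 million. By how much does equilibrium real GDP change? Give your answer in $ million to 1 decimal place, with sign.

MPC = 1 − MPS = 1 − 0.46 = 0.54.
Government-spending multiplier = 1/(1 − MPC) = 1/(1 − 0.54) = 1/0.46 ≈ 2.174.
ΔY = k × ΔG = (+$436 million) / 0.46 ≈ +$947.8 million.

+$947.8 million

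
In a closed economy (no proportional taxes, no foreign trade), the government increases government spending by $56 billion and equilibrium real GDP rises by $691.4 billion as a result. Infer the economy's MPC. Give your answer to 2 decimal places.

Implied spending multiplier k = ΔY/ΔG = 691.4/56 ≈ 12.3464.
Since k = 1/(1 − MPC), MPC = 1 − 1/k = 1 − ΔG/ΔY = 1 − 56/691.4 ≈ 0.92.

0.92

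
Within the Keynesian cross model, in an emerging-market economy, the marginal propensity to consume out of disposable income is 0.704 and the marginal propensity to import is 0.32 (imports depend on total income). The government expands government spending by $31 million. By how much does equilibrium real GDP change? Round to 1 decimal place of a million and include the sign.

Spending multiplier = 1/(1 − c + m) = 1/(1 − 0.704 + 0.32) = 1/0.616 ≈ 1.623.
ΔY = k × ΔG = (+$31 million) / 0.616 ≈ +$50.3 million.

+$50.3 million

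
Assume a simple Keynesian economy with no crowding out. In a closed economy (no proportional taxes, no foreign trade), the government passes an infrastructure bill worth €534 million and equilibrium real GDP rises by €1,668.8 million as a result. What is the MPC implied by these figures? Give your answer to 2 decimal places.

Implied spending multiplier k = ΔY/ΔG = 1,668.8/534 ≈ 3.1251.
Since k = 1/(1 − MPC), MPC = 1 − 1/k = 1 − ΔG/ΔY = 1 − 534/1,668.8 ≈ 0.68.

0.68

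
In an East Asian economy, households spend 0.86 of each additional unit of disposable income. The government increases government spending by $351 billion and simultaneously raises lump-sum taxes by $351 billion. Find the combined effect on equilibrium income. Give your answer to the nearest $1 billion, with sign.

+$351 billion

Expenditure multiplier = 1/(1 − MPC) = 1/(1 − 0.86) = 1/0.14 ≈ 7.143.
ΔG contributes k·ΔG = (+$351 billion) / 0.14 ≈ +$2,507.1 billion.
ΔT of +$351 billion changes first-round spending by −c·ΔT = −$301.86 billion, contributing k·(−c·ΔT) = (−$301.86 billion) / 0.14 ≈ −$2,156.1 billion.
With ΔG = ΔT and no other leakages, the balanced-budget multiplier is 1, so ΔY = ΔG = +$351 billion.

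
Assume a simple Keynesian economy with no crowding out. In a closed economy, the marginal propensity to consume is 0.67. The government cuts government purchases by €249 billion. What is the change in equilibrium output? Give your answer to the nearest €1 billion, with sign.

−€755 billion

Spending multiplier = 1/(1 − MPC) = 1/(1 − 0.67) = 1/0.33 ≈ 3.03.
ΔY = k × ΔG = (−€249 billion) / 0.33 ≈ −€755 billion.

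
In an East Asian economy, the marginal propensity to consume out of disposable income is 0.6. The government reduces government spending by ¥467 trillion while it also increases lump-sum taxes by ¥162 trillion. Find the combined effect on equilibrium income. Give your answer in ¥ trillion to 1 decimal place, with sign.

Expenditure multiplier = 1/(1 − MPC) = 1/(1 − 0.6) = 1/0.4 = 2.5.
ΔG contributes k·ΔG = (−¥467 trillion) / 0.4 = −¥1,167.5 trillion.
ΔT of +¥162 trillion changes first-round spending by −c·ΔT = −¥97.2 trillion, contributing k·(−c·ΔT) = (−¥97.2 trillion) / 0.4 = −¥243 trillion.
Net ΔY = k(ΔG − c·ΔT) = (−¥564.2 trillion) / 0.4 = −¥1,410.5 trillion.

−¥1,410.5 trillion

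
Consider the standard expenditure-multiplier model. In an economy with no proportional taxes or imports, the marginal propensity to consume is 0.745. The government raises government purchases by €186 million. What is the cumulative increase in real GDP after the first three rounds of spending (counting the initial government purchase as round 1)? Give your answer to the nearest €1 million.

Round 1 adds ΔG = €186 million; each later round is MPC = 0.745 times the previous.
After 3 rounds: 186 + 138.57 + 103.23465 = ΔG·(1 − c^3)/(1 − c) = 186 × (1 − 0.413493625)/0.255 ≈ €428 million.

€428 million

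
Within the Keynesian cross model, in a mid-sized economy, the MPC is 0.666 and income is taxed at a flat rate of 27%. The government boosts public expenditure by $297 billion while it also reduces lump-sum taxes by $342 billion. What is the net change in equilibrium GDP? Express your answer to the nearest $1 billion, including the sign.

Expenditure multiplier = 1/(1 − c(1−t)) = 1/(1 − 0.666×0.73) = 1/0.51382 ≈ 1.946.
ΔG contributes k·ΔG = (+$297 billion) / 0.51382 ≈ +$578 billion.
ΔT of −$342 billion changes first-round spending by −c·ΔT = +$227.772 billion, contributing k·(−c·ΔT) = (+$227.772 billion) / 0.51382 ≈ +$443.3 billion.
Net ΔY = k(ΔG − c·ΔT) = (+$524.772 billion) / 0.51382 ≈ +$1,021 billion.

+$1,021 billion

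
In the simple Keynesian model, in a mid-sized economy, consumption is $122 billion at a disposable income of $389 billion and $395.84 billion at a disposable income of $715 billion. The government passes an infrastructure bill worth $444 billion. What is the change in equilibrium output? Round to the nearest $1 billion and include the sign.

MPC = ΔC/ΔYd = (395.84 − 122)/(715 − 389) = 273.84/326 = 0.84.
Expenditure multiplier = 1/(1 − MPC) = 1/(1 − 0.84) = 1/0.16 = 6.25.
ΔY = k × ΔG = (+$444 billion) / 0.16 = +$2,775 billion.

+$2,775 billion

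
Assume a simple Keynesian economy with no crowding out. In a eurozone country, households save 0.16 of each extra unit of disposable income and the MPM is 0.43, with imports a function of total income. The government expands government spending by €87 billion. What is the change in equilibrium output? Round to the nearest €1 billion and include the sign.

MPC = 1 − MPS = 1 − 0.16 = 0.84.
Expenditure multiplier = 1/(1 − c + m) = 1/(1 − 0.84 + 0.43) = 1/0.59 ≈ 1.695.
ΔY = k × ΔG = (+€87 billion) / 0.59 ≈ +€147 billion.

+€147 billion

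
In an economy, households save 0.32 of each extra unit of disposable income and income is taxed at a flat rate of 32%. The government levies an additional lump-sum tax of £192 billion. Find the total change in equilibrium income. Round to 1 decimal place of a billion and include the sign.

−£242.9 billion

MPC = 1 − MPS = 1 − 0.32 = 0.68.
A lump-sum tax change of +£192 billion shifts disposable income by −£192 billion; first-round consumption changes by −c × ΔT = −0.68 × (+£192 billion) = −£130.56 billion.
Expenditure multiplier = 1/(1 − c(1−t)) = 1/(1 − 0.68×0.68) = 1/0.5376 ≈ 1.86.
The tax multiplier is −c × k ≈ −1.265, so ΔY = k × (−c·ΔT) = (−£130.56 billion) / 0.5376 ≈ −£242.9 billion.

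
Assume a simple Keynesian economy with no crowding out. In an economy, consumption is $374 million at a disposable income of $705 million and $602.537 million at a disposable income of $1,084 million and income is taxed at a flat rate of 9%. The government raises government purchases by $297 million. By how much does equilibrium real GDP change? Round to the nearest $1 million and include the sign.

+$658 million

MPC = ΔC/ΔYd = (602.537 − 374)/(1,084 − 705) = 228.537/379 = 0.603.
Government-spending multiplier = 1/(1 − c(1−t)) = 1/(1 − 0.603×0.91) = 1/0.45127 ≈ 2.216.
ΔY = k × ΔG = (+$297 million) / 0.45127 ≈ +$658 million.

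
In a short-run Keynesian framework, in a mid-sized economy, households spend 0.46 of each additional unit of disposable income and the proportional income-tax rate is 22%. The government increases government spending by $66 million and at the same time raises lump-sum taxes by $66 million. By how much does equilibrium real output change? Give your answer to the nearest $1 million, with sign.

+$56 million

Expenditure multiplier = 1/(1 − c(1−t)) = 1/(1 − 0.46×0.78) = 1/0.6412 ≈ 1.56.
ΔG contributes k·ΔG = (+$66 million) / 0.6412 ≈ +$102.9 million.
ΔT of +$66 million changes first-round spending by −c·ΔT = −$30.36 million, contributing k·(−c·ΔT) = (−$30.36 million) / 0.6412 ≈ −$47.3 million.
Net ΔY = k(ΔG − c·ΔT) = (+$35.64 million) / 0.6412 ≈ +$56 million.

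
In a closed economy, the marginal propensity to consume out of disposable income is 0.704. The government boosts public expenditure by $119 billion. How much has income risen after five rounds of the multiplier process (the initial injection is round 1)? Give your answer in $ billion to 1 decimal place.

$332.5 billion

Round 1 adds ΔG = $119 billion; each later round is MPC = 0.704 times the previous.
After 5 rounds: 119 + 83.776 + 58.978304 + 41.520726016 + 29.230591115264 = ΔG·(1 − c^5)/(1 − c) = 119 × (1 − 0.172927194497024)/0.296 ≈ $332.5 billion.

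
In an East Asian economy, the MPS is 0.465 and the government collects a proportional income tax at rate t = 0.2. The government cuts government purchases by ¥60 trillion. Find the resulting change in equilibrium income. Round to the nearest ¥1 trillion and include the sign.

−¥105 trillion

MPC = 1 − MPS = 1 − 0.465 = 0.535.
Spending multiplier = 1/(1 − c(1−t)) = 1/(1 − 0.535×0.8) = 1/0.572 ≈ 1.748.
ΔY = k × ΔG = (−¥60 trillion) / 0.572 ≈ −¥105 trillion.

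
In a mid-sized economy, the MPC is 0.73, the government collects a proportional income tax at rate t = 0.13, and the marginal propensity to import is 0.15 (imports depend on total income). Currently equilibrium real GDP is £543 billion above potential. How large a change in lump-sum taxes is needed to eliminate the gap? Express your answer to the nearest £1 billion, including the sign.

+£383 billion

Spending multiplier = 1/(1 − c(1−t) + m) = 1/(1 − 0.73×0.87 + 0.15) = 1/0.5149 ≈ 1.942.
Tax multiplier = −c·k = −0.73/0.5149 ≈ −1.418. Need ΔY = −£543 billion, so ΔT = ΔY/(−c·k) = −(−£543 billion) × 0.5149 / 0.73 ≈ +£383 billion.
The government should raise lump-sum taxes by £383 billion.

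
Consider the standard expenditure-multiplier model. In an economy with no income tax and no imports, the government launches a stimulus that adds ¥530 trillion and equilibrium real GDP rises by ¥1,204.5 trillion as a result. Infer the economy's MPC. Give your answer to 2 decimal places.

Implied spending multiplier k = ΔY/ΔG = 1,204.5/530 ≈ 2.2726.
Since k = 1/(1 − MPC), MPC = 1 − 1/k = 1 − ΔG/ΔY = 1 − 530/1,204.5 ≈ 0.56.

0.56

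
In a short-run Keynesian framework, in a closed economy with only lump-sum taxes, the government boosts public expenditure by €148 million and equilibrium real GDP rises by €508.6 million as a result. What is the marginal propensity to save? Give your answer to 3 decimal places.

Implied spending multiplier k = ΔY/ΔG = 508.6/148 ≈ 3.4365.
Since k = 1/(1 − MPC), MPC = 1 − 1/k = 1 − ΔG/ΔY = 1 − 148/508.6 ≈ 0.709.
MPS = 1 − MPC = 0.291.

0.291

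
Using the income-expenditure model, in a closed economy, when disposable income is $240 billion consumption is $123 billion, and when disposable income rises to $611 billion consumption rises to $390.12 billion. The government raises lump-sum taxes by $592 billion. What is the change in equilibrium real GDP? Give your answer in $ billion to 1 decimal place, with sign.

MPC = ΔC/ΔYd = (390.12 − 123)/(611 − 240) = 267.12/371 = 0.72.
A lump-sum tax change of +$592 billion shifts disposable income by −$592 billion; first-round consumption changes by −c × ΔT = −0.72 × (+$592 billion) = −$426.24 billion.
Expenditure multiplier = 1/(1 − MPC) = 1/(1 − 0.72) = 1/0.28 ≈ 3.571.
The tax multiplier is −c × k ≈ −2.571, so ΔY = k × (−c·ΔT) = (−$426.24 billion) / 0.28 ≈ −$1,522.3 billion.

−$1,522.3 billion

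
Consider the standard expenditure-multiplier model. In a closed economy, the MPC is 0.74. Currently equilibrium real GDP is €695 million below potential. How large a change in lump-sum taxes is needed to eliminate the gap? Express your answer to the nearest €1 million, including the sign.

Spending multiplier = 1/(1 − MPC) = 1/(1 − 0.74) = 1/0.26 ≈ 3.846.
Tax multiplier = −c·k = −0.74/0.26 ≈ −2.846. Need ΔY = +€695 million, so ΔT = ΔY/(−c·k) = −(+€695 million) × 0.26 / 0.74 ≈ −€244 million.
The government should cut lump-sum taxes by €244 million.

−€244 million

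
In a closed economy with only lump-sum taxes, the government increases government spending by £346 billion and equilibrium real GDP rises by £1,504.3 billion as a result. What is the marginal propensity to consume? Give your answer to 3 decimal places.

0.770

Implied spending multiplier k = ΔY/ΔG = 1,504.3/346 ≈ 4.3477.
Since k = 1/(1 − MPC), MPC = 1 − 1/k = 1 − ΔG/ΔY = 1 − 346/1,504.3 ≈ 0.770.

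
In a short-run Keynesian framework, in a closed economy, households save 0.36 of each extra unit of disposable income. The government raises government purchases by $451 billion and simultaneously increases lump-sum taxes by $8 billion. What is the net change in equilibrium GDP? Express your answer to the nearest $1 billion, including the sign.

+$1,239 billion

MPC = 1 − MPS = 1 − 0.36 = 0.64.
Expenditure multiplier = 1/(1 − MPC) = 1/(1 − 0.64) = 1/0.36 ≈ 2.778.
ΔG contributes k·ΔG = (+$451 billion) / 0.36 ≈ +$1,252.8 billion.
ΔT of +$8 billion changes first-round spending by −c·ΔT = −$5.12 billion, contributing k·(−c·ΔT) = (−$5.12 billion) / 0.36 ≈ −$14.2 billion.
Net ΔY = k(ΔG − c·ΔT) = (+$445.88 billion) / 0.36 ≈ +$1,239 billion.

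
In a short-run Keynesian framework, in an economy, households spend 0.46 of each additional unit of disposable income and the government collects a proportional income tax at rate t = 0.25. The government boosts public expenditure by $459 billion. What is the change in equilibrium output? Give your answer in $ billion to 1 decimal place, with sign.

+$700.8 billion

Expenditure multiplier = 1/(1 − c(1−t)) = 1/(1 − 0.46×0.75) = 1/0.655 ≈ 1.527.
ΔY = k × ΔG = (+$459 billion) / 0.655 ≈ +$700.8 billion.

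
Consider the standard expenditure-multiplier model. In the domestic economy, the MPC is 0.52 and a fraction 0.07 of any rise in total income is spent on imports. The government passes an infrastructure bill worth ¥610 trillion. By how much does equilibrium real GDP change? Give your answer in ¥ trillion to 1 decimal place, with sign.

+¥1,109.1 trillion

Government-spending multiplier = 1/(1 − c + m) = 1/(1 − 0.52 + 0.07) = 1/0.55 ≈ 1.818.
ΔY = k × ΔG = (+¥610 trillion) / 0.55 ≈ +¥1,109.1 trillion.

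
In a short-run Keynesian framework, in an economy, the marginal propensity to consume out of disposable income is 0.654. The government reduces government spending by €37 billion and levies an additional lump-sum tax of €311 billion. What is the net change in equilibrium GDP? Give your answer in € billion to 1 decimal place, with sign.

−€694.8 billion

Expenditure multiplier = 1/(1 − MPC) = 1/(1 − 0.654) = 1/0.346 ≈ 2.89.
ΔG contributes k·ΔG = (−€37 billion) / 0.346 ≈ −€106.9 billion.
ΔT of +€311 billion changes first-round spending by −c·ΔT = −€203.394 billion, contributing k·(−c·ΔT) = (−€203.394 billion) / 0.346 ≈ −€587.8 billion.
Net ΔY = k(ΔG − c·ΔT) = (−€240.394 billion) / 0.346 ≈ −€694.8 billion.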